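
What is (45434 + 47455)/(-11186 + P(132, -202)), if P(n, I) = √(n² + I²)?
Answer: -173176059/20844728 - 30963*√14557/20844728 ≈ -8.4871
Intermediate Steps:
P(n, I) = √(I² + n²)
(45434 + 47455)/(-11186 + P(132, -202)) = (45434 + 47455)/(-11186 + √((-202)² + 132²)) = 92889/(-11186 + √(40804 + 17424)) = 92889/(-11186 + √58228) = 92889/(-11186 + 2*√14557)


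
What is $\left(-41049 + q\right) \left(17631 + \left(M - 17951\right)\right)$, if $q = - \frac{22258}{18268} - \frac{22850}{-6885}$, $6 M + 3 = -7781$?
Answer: $\frac{1252466455808510}{18866277} \approx 6.6386 \cdot 10^{7}$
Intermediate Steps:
$M = - \frac{3892}{3}$ ($M = - \frac{1}{2} + \frac{1}{6} \left(-7781\right) = - \frac{1}{2} - \frac{7781}{6} = - \frac{3892}{3} \approx -1297.3$)
$q = \frac{26417747}{12577518}$ ($q = \left(-22258\right) \frac{1}{18268} - - \frac{4570}{1377} = - \frac{11129}{9134} + \frac{4570}{1377} = \frac{26417747}{12577518} \approx 2.1004$)
$\left(-41049 + q\right) \left(17631 + \left(M - 17951\right)\right) = \left(-41049 + \frac{26417747}{12577518}\right) \left(17631 - \frac{57745}{3}\right) = - \frac{516268118635 \left(17631 - \frac{57745}{3}\right)}{12577518} = \left(- \frac{516268118635}{12577518}\right) \left(- \frac{4852}{3}\right) = \frac{1252466455808510}{18866277}$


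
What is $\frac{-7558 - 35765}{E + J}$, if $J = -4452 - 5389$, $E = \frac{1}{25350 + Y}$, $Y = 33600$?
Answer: $\frac{2553890850}{580126949} \approx 4.4023$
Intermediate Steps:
$E = \frac{1}{58950}$ ($E = \frac{1}{25350 + 33600} = \frac{1}{58950} \approx 1.6964 \cdot 10^{-5}$)
$J = -9841$ ($J = -4452 - 5389 = -9841$)
$\frac{-7558 - 35765}{E + J} = \frac{-7558 - 35765}{\frac{1}{58950} - 9841} = - \frac{43323}{- \frac{580126949}{58950}} = \left(-43323\right) \left(- \frac{58950}{580126949}\right) = \frac{2553890850}{580126949}$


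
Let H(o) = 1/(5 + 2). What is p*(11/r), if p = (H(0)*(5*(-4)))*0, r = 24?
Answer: 0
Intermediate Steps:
H(o) = 1/7
p = 0 (p = ((5*(-4))/7)*0 = ((1/7)*(-20))*0 = -20/7*0 = 0)
p*(11/r) = 0*(11/24) = 0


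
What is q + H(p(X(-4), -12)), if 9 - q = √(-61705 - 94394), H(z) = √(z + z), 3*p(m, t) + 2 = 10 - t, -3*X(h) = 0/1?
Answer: 9 + 2*√30/3 - I*√156099 ≈ 12.651 - 395.09*I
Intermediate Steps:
X(h) = 0 (X(h) = -0/1 = -0 = -⅓*0 = 0)
p(m, t) = 8/3 - t/3 (p(m, t) = -⅔ + (10 - t)/3 = -⅔ + (10/3 - t/3) = 8/3 - t/3)
H(z) = √2*√z (H(z) = √(2*z) = √2*√z)
q = 9 - I*√156099 (q = 9 - √(-61705 - 94394) = 9 - √(-156099) = 9 - I*√156099 ≈ 9.0 - 395.09*I)
q + H(p(X(-4), -12)) = (9 - I*√156099) + √2*√(8/3 - ⅓*(-12)) = (9 - I*√156099) + √2*√(8/3 + 4) = (9 - I*√156099) + √2*√(20/3) = (9 - I*√156099) + √2*(2*√15/3) = (9 - I*√156099) + 2*√30/3 = 9 + 2*√30/3 - I*√156099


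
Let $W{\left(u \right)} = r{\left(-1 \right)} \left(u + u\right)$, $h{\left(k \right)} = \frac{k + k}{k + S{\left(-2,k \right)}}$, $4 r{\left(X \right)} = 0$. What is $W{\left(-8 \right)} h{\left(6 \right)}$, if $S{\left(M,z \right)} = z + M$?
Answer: $0$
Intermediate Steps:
$S{\left(M,z \right)} = M + z$
$r{\left(X \right)} = 0$ ($r{\left(X \right)} = \frac{1}{4} \cdot 0 = 0$)
$h{\left(k \right)} = \frac{2 k}{-2 + 2 k}$ ($h{\left(k \right)} = \frac{k + k}{k + \left(-2 + k\right)} = \frac{2 k}{-2 + 2 k}$)
$W{\left(u \right)} = 0$ ($W{\left(u \right)} = 0 \left(u + u\right) = 0 \cdot 2 u = 0$)
$W{\left(-8 \right)} h{\left(6 \right)} = 0 \frac{6}{-1 + 6} = 0 \cdot \frac{6}{5} = 0$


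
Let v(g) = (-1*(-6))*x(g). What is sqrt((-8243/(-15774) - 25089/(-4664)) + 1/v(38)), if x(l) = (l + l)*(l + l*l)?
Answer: sqrt(1006649072277101539)/412994868 ≈ 2.4294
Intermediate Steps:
x(l) = 2*l*(l + l**2) (x(l) = (2*l)*(l + l**2) = 2*l*(l + l**2))
v(g) = 12*g**2*(1 + g) (v(g) = (-1*(-6))*(2*g**2*(1 + g)) = 6*(2*g**2*(1 + g)) = 12*g**2*(1 + g))
sqrt((-8243/(-15774) - 25089/(-4664)) + 1/v(38)) = sqrt((-8243/(-15774) - 25089/(-4664)) + 1/(12*38**2*(1 + 38))) = sqrt((-8243*(-1/15774) - 25089*(-1/4664)) + 1/(12*1444*39)) = sqrt((8243/15774 + 25089/4664) + 1/675792) = sqrt(19736329/3344088 + 1/675792) = sqrt(555735691319/94162829904) = sqrt(1006649072277101539)/412994868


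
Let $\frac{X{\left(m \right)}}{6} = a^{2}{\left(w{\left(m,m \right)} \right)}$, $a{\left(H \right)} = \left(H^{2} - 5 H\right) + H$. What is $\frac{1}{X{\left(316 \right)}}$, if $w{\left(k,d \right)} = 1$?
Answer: $\frac{1}{54} \approx 0.018519$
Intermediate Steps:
$a{\left(H \right)} = H^{2} - 4 H$
$X{\left(m \right)} = 54$ ($X{\left(m \right)} = 6 \left(1 \left(-4 + 1\right)\right)^{2} = 6 \left(1 \left(-3\right)\right)^{2} = 6 \left(-3\right)^{2} = 6 \cdot 9 = 54$)
$\frac{1}{X{\left(316 \right)}} = \frac{1}{54}$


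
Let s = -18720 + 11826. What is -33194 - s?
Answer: -26300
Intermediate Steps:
s = -6894
-33194 - s = -33194 - 1*(-6894) = -33194 + 6894 = -26300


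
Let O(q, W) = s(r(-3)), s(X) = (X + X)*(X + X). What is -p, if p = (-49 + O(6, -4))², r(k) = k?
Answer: -169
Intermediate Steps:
s(X) = 4*X² (s(X) = (2*X)*(2*X) = 4*X²)
O(q, W) = 36 (O(q, W) = 4*(-3)² = 4*9 = 36)
p = 169 (p = (-49 + 36)² = (-13)² = 169)
-p = -1*169 = -169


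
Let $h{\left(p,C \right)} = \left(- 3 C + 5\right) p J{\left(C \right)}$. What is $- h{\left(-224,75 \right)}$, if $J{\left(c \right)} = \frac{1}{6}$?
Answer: $- \frac{24640}{3} \approx -8213.3$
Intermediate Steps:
$J{\left(c \right)} = \frac{1}{6}$
$h{\left(p,C \right)} = \frac{p \left(5 - 3 C\right)}{6}$ ($h{\left(p,C \right)} = \left(- 3 C + 5\right) p \frac{1}{6} = \left(5 - 3 C\right) p \frac{1}{6} = p \left(5 - 3 C\right) \frac{1}{6} = \frac{p \left(5 - 3 C\right)}{6}$)
$- h{\left(-224,75 \right)} = - \frac{\left(-224\right) \left(5 - 225\right)}{6} = - \frac{\left(-224\right) \left(-220\right)}{6} = \left(-1\right) \frac{24640}{3} = - \frac{24640}{3}$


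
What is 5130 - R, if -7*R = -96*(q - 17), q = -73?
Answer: 44550/7 ≈ 6364.3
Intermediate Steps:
R = -8640/7 (R = -(-96)*(-73 - 17)/7 = -(-96)*(-90)/7 = -⅐*8640 = -8640/7 ≈ -1234.3)
5130 - R = 5130 - 1*(-8640/7) = 5130 + 8640/7 = 44550/7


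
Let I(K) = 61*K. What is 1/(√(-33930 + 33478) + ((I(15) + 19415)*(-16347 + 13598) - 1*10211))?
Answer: -55897381/3124517202659613 - 2*I*√113/3124517202659613 ≈ -1.789e-8 - 6.8043e-15*I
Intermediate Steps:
1/(√(-33930 + 33478) + ((I(15) + 19415)*(-16347 + 13598) - 1*10211)) = 1/(√(-33930 + 33478) + ((61*15 + 19415)*(-16347 + 13598) - 1*10211)) = 1/(√(-452) + ((915 + 19415)*(-2749) - 10211)) = 1/(2*I*√113 + (20330*(-2749) - 10211)) = 1/(2*I*√113 + (-55887170 - 10211)) = 1/(2*I*√113 - 55897381) = 1/(-55897381 + 2*I*√113)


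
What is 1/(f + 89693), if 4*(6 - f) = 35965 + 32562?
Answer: 4/290269 ≈ 1.3780e-5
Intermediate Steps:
f = -68503/4 (f = 6 - (35965 + 32562)/4 = 6 - ¼*68527 = 6 - 68527/4 = -68503/4 ≈ -17126.)
1/(f + 89693) = 1/(-68503/4 + 89693) = 1/(290269/4) = 4/290269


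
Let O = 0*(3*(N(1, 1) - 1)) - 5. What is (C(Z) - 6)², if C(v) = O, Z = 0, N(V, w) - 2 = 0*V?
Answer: 121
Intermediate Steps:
N(V, w) = 2 (N(V, w) = 2 + 0*V = 2 + 0 = 2)
O = -5 (O = 0*(3*(2 - 1)) - 5 = 0*(3*1) - 5 = 0*3 - 5 = 0 - 5 = -5)
C(v) = -5
(C(Z) - 6)² = (-5 - 6)² = (-11)² = 121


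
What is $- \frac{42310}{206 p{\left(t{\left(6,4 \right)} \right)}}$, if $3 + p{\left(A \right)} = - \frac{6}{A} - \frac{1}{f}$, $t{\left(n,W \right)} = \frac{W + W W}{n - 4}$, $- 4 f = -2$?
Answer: $\frac{105775}{2884} \approx 36.677$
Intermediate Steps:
$f = \frac{1}{2}$ ($f = \left(- \frac{1}{4}\right) \left(-2\right) = \frac{1}{2} \approx 0.5$)
$t{\left(n,W \right)} = \frac{W + W^{2}}{-4 + n}$
$p{\left(A \right)} = -5 - \frac{6}{A}$ ($p{\left(A \right)} = -3 - \left(2 + \frac{6}{A}\right) = -5 - \frac{6}{A}$)
$- \frac{42310}{206 p{\left(t{\left(6,4 \right)} \right)}} = - \frac{42310}{206 \left(-5 - \frac{6}{4 \frac{1}{-4 + 6} \left(1 + 4\right)}\right)} = - \frac{42310}{206 \left(-5 - \frac{6}{4 \cdot \frac{1}{2} \cdot 5}\right)} = - \frac{42310}{206 \left(-5 - \frac{6}{10}\right)} = - \frac{42310}{206 \left(-5 - \frac{3}{5}\right)} = - \frac{42310}{206 \left(- \frac{28}{5}\right)} = - \frac{42310}{- \frac{5768}{5}} = \left(-42310\right) \left(- \frac{5}{5768}\right) = \frac{105775}{2884}$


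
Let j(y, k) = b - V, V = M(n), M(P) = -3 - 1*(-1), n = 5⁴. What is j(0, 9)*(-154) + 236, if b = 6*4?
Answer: -3768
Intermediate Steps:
n = 625
M(P) = -2 (M(P) = -3 + 1 = -2)
V = -2
b = 24
j(y, k) = 26 (j(y, k) = 24 - 1*(-2) = 24 + 2 = 26)
j(0, 9)*(-154) + 236 = 26*(-154) + 236 = -4004 + 236 = -3768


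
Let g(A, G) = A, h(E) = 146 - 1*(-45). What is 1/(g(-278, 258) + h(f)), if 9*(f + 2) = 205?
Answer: -1/87 ≈ -0.011494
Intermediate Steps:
f = 187/9 (f = -2 + (⅑)*205 = -2 + 205/9 = 187/9 ≈ 20.778)
h(E) = 191 (h(E) = 146 + 45 = 191)
1/(g(-278, 258) + h(f)) = 1/(-278 + 191) = 1/(-87) = -1/87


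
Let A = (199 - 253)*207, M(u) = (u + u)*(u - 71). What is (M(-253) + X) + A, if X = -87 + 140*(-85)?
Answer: 140779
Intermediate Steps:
X = -11987 (X = -87 - 11900 = -11987)
M(u) = 2*u*(-71 + u) (M(u) = (2*u)*(-71 + u) = 2*u*(-71 + u))
A = -11178 (A = -54*207 = -11178)
(M(-253) + X) + A = (2*(-253)*(-71 - 253) - 11987) - 11178 = (2*(-253)*(-324) - 11987) - 11178 = (163944 - 11987) - 11178 = 151957 - 11178 = 140779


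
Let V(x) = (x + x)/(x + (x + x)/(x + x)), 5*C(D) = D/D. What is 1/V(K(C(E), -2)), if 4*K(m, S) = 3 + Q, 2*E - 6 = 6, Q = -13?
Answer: 3/10 ≈ 0.30000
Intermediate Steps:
E = 6 (E = 3 + (½)*6 = 3 + 3 = 6)
C(D) = ⅕ (C(D) = (D/D)/5 = (⅕)*1 = ⅕)
K(m, S) = -5/2 (K(m, S) = (3 - 13)/4 = (¼)*(-10) = -5/2)
V(x) = 2*x/(1 + x) (V(x) = (2*x)/(x + (2*x)/((2*x))) = (2*x)/(x + (2*x)*(1/(2*x))) = (2*x)/(x + 1) = (2*x)/(1 + x) = 2*x/(1 + x))
1/V(K(C(E), -2)) = 1/(2*(-5/2)/(1 - 5/2)) = 1/(2*(-5/2)/(-3/2)) = 1/(2*(-5/2)*(-⅔)) = 1/(10/3) = 3/10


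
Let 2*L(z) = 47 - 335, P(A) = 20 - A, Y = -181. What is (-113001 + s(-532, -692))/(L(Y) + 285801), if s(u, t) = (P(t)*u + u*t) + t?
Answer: -124333/285657 ≈ -0.43525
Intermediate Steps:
L(z) = -144 (L(z) = (47 - 335)/2 = (1/2)*(-288) = -144)
s(u, t) = t + t*u + u*(20 - t) (s(u, t) = ((20 - t)*u + u*t) + t = (u*(20 - t) + t*u) + t = (t*u + u*(20 - t)) + t = t + t*u + u*(20 - t))
(-113001 + s(-532, -692))/(L(Y) + 285801) = (-113001 + (-692 + 20*(-532)))/(-144 + 285801) = (-113001 + (-692 - 10640))/285657 = (-113001 - 11332)*(1/285657) = -124333*1/285657 = -124333/285657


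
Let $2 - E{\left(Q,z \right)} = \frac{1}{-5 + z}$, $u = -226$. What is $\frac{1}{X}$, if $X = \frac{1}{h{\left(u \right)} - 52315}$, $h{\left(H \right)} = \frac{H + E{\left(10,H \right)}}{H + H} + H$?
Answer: $- \frac{5485859149}{104412} \approx -52541.0$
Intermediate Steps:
$E{\left(Q,z \right)} = 2 - \frac{1}{-5 + z}$
$h{\left(H \right)} = H + \frac{H + \frac{-11 + 2 H}{-5 + H}}{2 H}$ ($h{\left(H \right)} = \frac{H + \frac{-11 + 2 H}{-5 + H}}{H + H} + H = \frac{H + \frac{-11 + 2 H}{-5 + H}}{2 H} + H = H + \frac{H + \frac{-11 + 2 H}{-5 + H}}{2 H}$)
$X = - \frac{104412}{5485859149}$ ($X = \frac{1}{\frac{-11 + 2 \left(-226\right) - 226 \left(1 + 2 \left(-226\right)\right) \left(-5 - 226\right)}{2 \left(-226\right) \left(-5 - 226\right)} - 52315} = \frac{1}{\frac{1}{2} \left(- \frac{1}{226}\right) \frac{1}{-231} \left(-11 - 452 - 226 \left(1 - 452\right) \left(-231\right)\right) - 52315} = \frac{1}{\frac{1}{2} \left(- \frac{1}{226}\right) \left(- \frac{1}{231}\right) \left(-11 - 452 - \left(-101926\right) \left(-231\right)\right) - 52315} = \frac{1}{\frac{1}{2} \left(- \frac{1}{226}\right) \left(- \frac{1}{231}\right) \left(-11 - 452 - 23544906\right) - 52315} = \frac{1}{\frac{1}{2} \left(- \frac{1}{226}\right) \left(- \frac{1}{231}\right) \left(-23545369\right) - 52315} = \frac{1}{- \frac{23545369}{104412} - 52315} = \frac{1}{- \frac{5485859149}{104412}} = - \frac{104412}{5485859149} \approx -1.9033 \cdot 10^{-5}$)
$\frac{1}{X} = \frac{1}{- \frac{104412}{5485859149}} = - \frac{5485859149}{104412}$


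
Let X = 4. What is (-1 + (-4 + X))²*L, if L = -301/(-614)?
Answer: 301/614 ≈ 0.49023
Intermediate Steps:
L = 301/614 (L = -301*(-1/614) = 301/614 ≈ 0.49023)
(-1 + (-4 + X))²*L = (-1 + (-4 + 4))²*(301/614) = (-1 + 0)²*(301/614) = (-1)²*(301/614) = 1*(301/614) = 301/614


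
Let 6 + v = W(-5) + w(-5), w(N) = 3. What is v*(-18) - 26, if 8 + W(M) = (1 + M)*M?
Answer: -188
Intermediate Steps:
W(M) = -8 + M*(1 + M) (W(M) = -8 + (1 + M)*M = -8 + M*(1 + M))
v = 9 (v = -6 + ((-8 - 5 + (-5)²) + 3) = -6 + ((-8 - 5 + 25) + 3) = -6 + (12 + 3) = -6 + 15 = 9)
v*(-18) - 26 = 9*(-18) - 26 = -162 - 26 = -188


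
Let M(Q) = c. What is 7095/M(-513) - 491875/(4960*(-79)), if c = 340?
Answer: 29473423/1332256 ≈ 22.123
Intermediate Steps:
M(Q) = 340
7095/M(-513) - 491875/(4960*(-79)) = 7095/340 - 491875/(4960*(-79)) = 7095*(1/340) - 491875/(-391840) = 1419/68 - 491875*(-1/391840) = 1419/68 + 98375/78368 = 29473423/1332256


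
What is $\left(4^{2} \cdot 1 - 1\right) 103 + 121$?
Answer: $1666$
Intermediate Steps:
$\left(4^{2} \cdot 1 - 1\right) 103 + 121 = \left(16 \cdot 1 - 1\right) 103 + 121 = \left(16 - 1\right) 103 + 121 = 15 \cdot 103 + 121 = 1545 + 121 = 1666$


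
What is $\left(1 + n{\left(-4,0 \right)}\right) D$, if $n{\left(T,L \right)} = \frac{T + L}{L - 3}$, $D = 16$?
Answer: $\frac{112}{3} \approx 37.333$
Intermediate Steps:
$n{\left(T,L \right)} = \frac{L + T}{-3 + L}$
$\left(1 + n{\left(-4,0 \right)}\right) D = \left(1 + \frac{0 - 4}{-3 + 0}\right) 16 = \left(1 + \frac{1}{-3} \left(-4\right)\right) 16 = \left(1 - - \frac{4}{3}\right) 16 = \left(1 + \frac{4}{3}\right) 16 = \frac{7}{3} \cdot 16 = \frac{112}{3}$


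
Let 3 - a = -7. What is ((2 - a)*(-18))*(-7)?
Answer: -1008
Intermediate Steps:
a = 10 (a = 3 - 1*(-7) = 3 + 7 = 10)
((2 - a)*(-18))*(-7) = ((2 - 1*10)*(-18))*(-7) = ((2 - 10)*(-18))*(-7) = -8*(-18)*(-7) = 144*(-7) = -1008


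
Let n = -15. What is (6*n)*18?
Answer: -1620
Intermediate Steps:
(6*n)*18 = (6*(-15))*18 = -90*18 = -1620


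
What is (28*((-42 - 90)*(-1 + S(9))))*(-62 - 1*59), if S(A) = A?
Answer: 3577728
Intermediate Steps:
(28*((-42 - 90)*(-1 + S(9))))*(-62 - 1*59) = (28*((-42 - 90)*(-1 + 9)))*(-62 - 1*59) = (28*(-132*8))*(-62 - 59) = (28*(-1056))*(-121) = -29568*(-121) = 3577728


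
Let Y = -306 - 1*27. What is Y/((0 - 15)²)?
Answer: -37/25 ≈ -1.4800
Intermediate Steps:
Y = -333 (Y = -306 - 27 = -333)
Y/((0 - 15)²) = -333/(0 - 15)² = -333/((-15)²) = -333/225 = -333*1/225 = -37/25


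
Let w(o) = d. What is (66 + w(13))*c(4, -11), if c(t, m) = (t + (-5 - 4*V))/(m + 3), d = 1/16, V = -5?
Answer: -20083/128 ≈ -156.90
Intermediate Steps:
d = 1/16 ≈ 0.062500
w(o) = 1/16
c(t, m) = (15 + t)/(3 + m) (c(t, m) = (t + (-5 - 4*(-5)))/(m + 3) = (t + (-5 + 20))/(3 + m) = (t + 15)/(3 + m) = (15 + t)/(3 + m))
(66 + w(13))*c(4, -11) = (66 + 1/16)*((15 + 4)/(3 - 11)) = 1057*(19/(-8))/16 = 1057*(-⅛*19)/16 = (1057/16)*(-19/8) = -20083/128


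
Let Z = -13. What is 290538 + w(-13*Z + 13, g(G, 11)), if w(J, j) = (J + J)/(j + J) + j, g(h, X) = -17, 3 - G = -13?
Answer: 47936329/165 ≈ 2.9052e+5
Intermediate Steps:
G = 16 (G = 3 - 1*(-13) = 3 + 13 = 16)
w(J, j) = j + 2*J/(J + j) (w(J, j) = (2*J)/(J + j) + j = 2*J/(J + j) + j = j + 2*J/(J + j))
290538 + w(-13*Z + 13, g(G, 11)) = 290538 + ((-17)² + 2*(-13*(-13) + 13) + (-13*(-13) + 13)*(-17))/((-13*(-13) + 13) - 17) = 290538 + (289 + 2*(169 + 13) + (169 + 13)*(-17))/((169 + 13) - 17) = 290538 + (289 + 2*182 + 182*(-17))/(182 - 17) = 290538 + (289 + 364 - 3094)/165 = 290538 + (1/165)*(-2441) = 290538 - 2441/165 = 47936329/165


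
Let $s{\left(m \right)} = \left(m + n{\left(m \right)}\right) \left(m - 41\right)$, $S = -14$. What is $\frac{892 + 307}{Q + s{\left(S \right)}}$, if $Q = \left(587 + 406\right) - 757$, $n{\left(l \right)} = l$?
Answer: $\frac{1199}{1776} \approx 0.67511$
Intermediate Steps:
$Q = 236$ ($Q = 993 - 757 = 236$)
$s{\left(m \right)} = 2 m \left(-41 + m\right)$ ($s{\left(m \right)} = \left(m + m\right) \left(m - 41\right) = 2 m \left(-41 + m\right)$)
$\frac{892 + 307}{Q + s{\left(S \right)}} = \frac{892 + 307}{236 + 2 \left(-14\right) \left(-41 - 14\right)} = \frac{1199}{236 + 2 \left(-14\right) \left(-55\right)} = \frac{1199}{236 + 1540} = \frac{1199}{1776}$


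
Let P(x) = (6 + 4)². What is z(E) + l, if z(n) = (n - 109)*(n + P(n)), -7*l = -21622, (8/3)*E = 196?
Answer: -85971/28 ≈ -3070.4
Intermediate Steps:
E = 147/2 (E = (3/8)*196 = 147/2 ≈ 73.500)
l = 21622/7 (l = -⅐*(-21622) = 21622/7 ≈ 3088.9)
P(x) = 100 (P(x) = 10² = 100)
z(n) = (-109 + n)*(100 + n) (z(n) = (n - 109)*(n + 100) = (-109 + n)*(100 + n))
z(E) + l = (-10900 + (147/2)² - 9*147/2) + 21622/7 = (-10900 + 21609/4 - 1323/2) + 21622/7 = -24637/4 + 21622/7 = -85971/28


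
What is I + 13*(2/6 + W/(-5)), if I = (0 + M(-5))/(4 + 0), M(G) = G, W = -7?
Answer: 1277/60 ≈ 21.283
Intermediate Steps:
I = -5/4 (I = (0 - 5)/(4 + 0) = -5/4 ≈ -1.2500)
I + 13*(2/6 + W/(-5)) = -5/4 + 13*(2/6 - 7/(-5)) = -5/4 + 13*(2*(⅙) - 7*(-⅕)) = -5/4 + 13*(⅓ + 7/5) = -5/4 + 13*(26/15) = -5/4 + 338/15 = 1277/60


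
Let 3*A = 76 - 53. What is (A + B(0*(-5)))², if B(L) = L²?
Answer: 529/9 ≈ 58.778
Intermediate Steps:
A = 23/3 (A = (76 - 53)/3 = (⅓)*23 = 23/3 ≈ 7.6667)
(A + B(0*(-5)))² = (23/3 + (0*(-5))²)² = (23/3 + 0²)² = (23/3 + 0)² = (23/3)² = 529/9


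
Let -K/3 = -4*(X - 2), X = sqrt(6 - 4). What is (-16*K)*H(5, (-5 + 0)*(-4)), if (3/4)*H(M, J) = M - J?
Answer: -7680 + 3840*sqrt(2) ≈ -2249.4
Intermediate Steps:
X = sqrt(2) ≈ 1.4142
H(M, J) = -4*J/3 + 4*M/3 (H(M, J) = 4*(M - J)/3 = -4*J/3 + 4*M/3)
K = -24 + 12*sqrt(2) (K = -(-12)*(sqrt(2) - 2) = -(-12)*(-2 + sqrt(2)) = -3*(8 - 4*sqrt(2)) = -24 + 12*sqrt(2) ≈ -7.0294)
(-16*K)*H(5, (-5 + 0)*(-4)) = (-16*(-24 + 12*sqrt(2)))*(-4*(-5 + 0)*(-4)/3 + (4/3)*5) = (384 - 192*sqrt(2))*(-(-20)*(-4)/3 + 20/3) = (384 - 192*sqrt(2))*(-4/3*20 + 20/3) = (384 - 192*sqrt(2))*(-80/3 + 20/3) = (384 - 192*sqrt(2))*(-20) = -7680 + 3840*sqrt(2)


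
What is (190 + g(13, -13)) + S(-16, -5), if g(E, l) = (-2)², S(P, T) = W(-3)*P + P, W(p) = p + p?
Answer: 274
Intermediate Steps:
W(p) = 2*p
S(P, T) = -5*P (S(P, T) = (2*(-3))*P + P = -6*P + P = -5*P)
g(E, l) = 4
(190 + g(13, -13)) + S(-16, -5) = (190 + 4) - 5*(-16) = 194 + 80 = 274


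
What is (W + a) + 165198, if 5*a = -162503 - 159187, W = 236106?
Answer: 336966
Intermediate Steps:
a = -64338 (a = (-162503 - 159187)/5 = (⅕)*(-321690) = -64338)
(W + a) + 165198 = (236106 - 64338) + 165198 = 171768 + 165198 = 336966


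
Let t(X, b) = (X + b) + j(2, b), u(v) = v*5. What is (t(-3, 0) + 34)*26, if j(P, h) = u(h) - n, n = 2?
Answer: 754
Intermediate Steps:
u(v) = 5*v
j(P, h) = -2 + 5*h (j(P, h) = 5*h - 1*2 = 5*h - 2 = -2 + 5*h)
t(X, b) = -2 + X + 6*b (t(X, b) = (X + b) + (-2 + 5*b) = -2 + X + 6*b)
(t(-3, 0) + 34)*26 = ((-2 - 3 + 6*0) + 34)*26 = ((-2 - 3 + 0) + 34)*26 = (-5 + 34)*26 = 29*26 = 754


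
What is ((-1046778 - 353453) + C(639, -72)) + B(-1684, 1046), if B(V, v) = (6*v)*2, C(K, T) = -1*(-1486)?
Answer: -1386193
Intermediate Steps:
C(K, T) = 1486
B(V, v) = 12*v
((-1046778 - 353453) + C(639, -72)) + B(-1684, 1046) = ((-1046778 - 353453) + 1486) + 12*1046 = (-1400231 + 1486) + 12552 = -1398745 + 12552 = -1386193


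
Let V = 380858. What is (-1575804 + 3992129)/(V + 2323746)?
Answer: 2416325/2704604 ≈ 0.89341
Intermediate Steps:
(-1575804 + 3992129)/(V + 2323746) = (-1575804 + 3992129)/(380858 + 2323746) = 2416325/2704604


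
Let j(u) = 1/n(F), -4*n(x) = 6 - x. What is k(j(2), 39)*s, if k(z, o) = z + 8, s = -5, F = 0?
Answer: -110/3 ≈ -36.667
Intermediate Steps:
n(x) = -3/2 + x/4 (n(x) = -(6 - x)/4 = -3/2 + x/4)
j(u) = -2/3 (j(u) = 1/(-3/2 + (1/4)*0) = 1/(-3/2 + 0) = 1/(-3/2) = -2/3)
k(z, o) = 8 + z
k(j(2), 39)*s = (8 - 2/3)*(-5) = (22/3)*(-5) = -110/3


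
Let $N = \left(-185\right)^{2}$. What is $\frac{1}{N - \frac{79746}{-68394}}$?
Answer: $\frac{11399}{390144066} \approx 2.9217 \cdot 10^{-5}$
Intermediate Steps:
$N = 34225$
$\frac{1}{N - \frac{79746}{-68394}} = \frac{1}{34225 - \frac{79746}{-68394}} = \frac{1}{34225 - - \frac{13291}{11399}} = \frac{1}{34225 + \frac{13291}{11399}} = \frac{1}{\frac{390144066}{11399}} = \frac{11399}{390144066}$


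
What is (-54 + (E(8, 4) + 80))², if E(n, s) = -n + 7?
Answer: 625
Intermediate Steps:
E(n, s) = 7 - n
(-54 + (E(8, 4) + 80))² = (-54 + ((7 - 1*8) + 80))² = (-54 + ((7 - 8) + 80))² = (-54 + (-1 + 80))² = (-54 + 79)² = 25² = 625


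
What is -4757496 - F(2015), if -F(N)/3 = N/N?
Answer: -4757493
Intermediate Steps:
F(N) = -3 (F(N) = -3*N/N = -3*1 = -3)
-4757496 - F(2015) = -4757496 - 1*(-3) = -4757496 + 3 = -4757493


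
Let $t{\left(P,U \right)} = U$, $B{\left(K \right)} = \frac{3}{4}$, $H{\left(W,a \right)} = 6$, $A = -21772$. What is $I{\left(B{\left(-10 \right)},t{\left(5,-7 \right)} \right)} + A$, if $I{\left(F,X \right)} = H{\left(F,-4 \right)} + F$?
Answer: $- \frac{87061}{4} \approx -21765.0$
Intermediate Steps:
$B{\left(K \right)} = \frac{3}{4}$ ($B{\left(K \right)} = 3 \cdot \frac{1}{4} = \frac{3}{4}$)
$I{\left(F,X \right)} = 6 + F$
$I{\left(B{\left(-10 \right)},t{\left(5,-7 \right)} \right)} + A = \left(6 + \frac{3}{4}\right) - 21772 = \frac{27}{4} - 21772 = - \frac{87061}{4}$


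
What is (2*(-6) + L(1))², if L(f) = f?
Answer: 121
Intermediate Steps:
(2*(-6) + L(1))² = (2*(-6) + 1)² = (-12 + 1)² = (-11)² = 121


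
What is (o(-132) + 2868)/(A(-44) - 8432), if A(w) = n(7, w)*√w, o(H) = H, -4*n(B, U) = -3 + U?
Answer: -30759936/94806265 - 85728*I*√11/94806265 ≈ -0.32445 - 0.002999*I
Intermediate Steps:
n(B, U) = ¾ - U/4 (n(B, U) = -(-3 + U)/4 = ¾ - U/4)
A(w) = √w*(¾ - w/4) (A(w) = (¾ - w/4)*√w = √w*(¾ - w/4))
(o(-132) + 2868)/(A(-44) - 8432) = (-132 + 2868)/(√(-44)*(3 - 1*(-44))/4 - 8432) = 2736/((2*I*√11)*(3 + 44)/4 - 8432) = 2736/((¼)*(2*I*√11)*47 - 8432) = 2736/(47*I*√11/2 - 8432) = 2736/(-8432 + 47*I*√11/2)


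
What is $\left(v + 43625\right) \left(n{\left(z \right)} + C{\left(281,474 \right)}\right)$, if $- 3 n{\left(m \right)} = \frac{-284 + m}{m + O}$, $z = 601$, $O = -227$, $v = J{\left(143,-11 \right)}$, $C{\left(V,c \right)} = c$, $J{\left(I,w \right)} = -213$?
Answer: $\frac{11536977766}{561} \approx 2.0565 \cdot 10^{7}$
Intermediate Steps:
$v = -213$
$n{\left(m \right)} = - \frac{-284 + m}{3 \left(-227 + m\right)}$ ($n{\left(m \right)} = - \frac{\left(-284 + m\right) \frac{1}{m - 227}}{3} = - \frac{\left(-284 + m\right) \frac{1}{-227 + m}}{3} = - \frac{\frac{1}{-227 + m} \left(-284 + m\right)}{3} = - \frac{-284 + m}{3 \left(-227 + m\right)}$)
$\left(v + 43625\right) \left(n{\left(z \right)} + C{\left(281,474 \right)}\right) = \left(-213 + 43625\right) \left(\frac{284 - 601}{3 \left(-227 + 601\right)} + 474\right) = 43412 \left(\frac{284 - 601}{3 \cdot 374} + 474\right) = 43412 \left(\frac{1}{3} \cdot \frac{1}{374} \left(-317\right) + 474\right) = 43412 \left(- \frac{317}{1122} + 474\right) = 43412 \cdot \frac{531511}{1122} = \frac{11536977766}{561}$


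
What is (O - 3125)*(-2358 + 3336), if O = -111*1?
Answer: -3164808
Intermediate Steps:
O = -111
(O - 3125)*(-2358 + 3336) = (-111 - 3125)*(-2358 + 3336) = -3236*978 = -3164808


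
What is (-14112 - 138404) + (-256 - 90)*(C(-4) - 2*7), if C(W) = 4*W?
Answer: -142136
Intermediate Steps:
(-14112 - 138404) + (-256 - 90)*(C(-4) - 2*7) = (-14112 - 138404) + (-256 - 90)*(4*(-4) - 2*7) = -152516 - 346*(-16 - 14) = -152516 - 346*(-30) = -152516 + 10380 = -142136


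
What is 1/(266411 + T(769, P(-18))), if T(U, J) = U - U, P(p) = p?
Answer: 1/266411 ≈ 3.7536e-6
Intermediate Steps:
T(U, J) = 0
1/(266411 + T(769, P(-18))) = 1/(266411 + 0) = 1/266411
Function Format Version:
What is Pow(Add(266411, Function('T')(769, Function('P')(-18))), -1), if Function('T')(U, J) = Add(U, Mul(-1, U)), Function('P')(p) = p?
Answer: Rational(1, 266411) ≈ 3.7536e-6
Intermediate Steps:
Function('T')(U, J) = 0
Pow(Add(266411, Function('T')(769, Function('P')(-18))), -1) = Pow(Add(266411, 0), -1) = Pow(266411, -1) = Rational(1, 266411)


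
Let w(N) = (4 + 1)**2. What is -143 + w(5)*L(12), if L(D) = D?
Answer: 157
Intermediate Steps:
w(N) = 25 (w(N) = 5**2 = 25)
-143 + w(5)*L(12) = -143 + 25*12 = -143 + 300 = 157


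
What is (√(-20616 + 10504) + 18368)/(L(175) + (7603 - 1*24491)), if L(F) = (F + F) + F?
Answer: -18368/16363 - 8*I*√158/16363 ≈ -1.1225 - 0.0061455*I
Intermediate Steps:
L(F) = 3*F (L(F) = 2*F + F = 3*F)
(√(-20616 + 10504) + 18368)/(L(175) + (7603 - 1*24491)) = (√(-20616 + 10504) + 18368)/(3*175 + (7603 - 1*24491)) = (√(-10112) + 18368)/(525 + (7603 - 24491)) = (8*I*√158 + 18368)/(525 - 16888) = (18368 + 8*I*√158)/(-16363) = (18368 + 8*I*√158)*(-1/16363) = -18368/16363 - 8*I*√158/16363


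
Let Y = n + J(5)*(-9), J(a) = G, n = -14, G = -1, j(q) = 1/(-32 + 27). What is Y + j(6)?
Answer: -26/5 ≈ -5.2000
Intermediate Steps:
j(q) = -⅕ (j(q) = 1/(-5) = -⅕)
J(a) = -1
Y = -5 (Y = -14 - 1*(-9) = -14 + 9 = -5)
Y + j(6) = -5 - ⅕ = -26/5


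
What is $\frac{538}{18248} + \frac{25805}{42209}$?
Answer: $\frac{246799041}{385114916} \approx 0.64085$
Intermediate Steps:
$\frac{538}{18248} + \frac{25805}{42209} = 538 \cdot \frac{1}{18248} + 25805 \cdot \frac{1}{42209} = \frac{269}{9124} + \frac{25805}{42209} = \frac{246799041}{385114916}$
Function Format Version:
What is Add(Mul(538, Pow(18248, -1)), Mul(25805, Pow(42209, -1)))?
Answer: Rational(246799041, 385114916) ≈ 0.64085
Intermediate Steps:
Add(Mul(538, Pow(18248, -1)), Mul(25805, Pow(42209, -1))) = Add(Mul(538, Rational(1, 18248)), Mul(25805, Rational(1, 42209))) = Add(Rational(269, 9124), Rational(25805, 42209)) = Rational(246799041, 385114916)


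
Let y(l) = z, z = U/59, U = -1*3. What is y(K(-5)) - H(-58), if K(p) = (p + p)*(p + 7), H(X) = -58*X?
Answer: -198479/59 ≈ -3364.1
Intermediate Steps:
U = -3
K(p) = 2*p*(7 + p) (K(p) = (2*p)*(7 + p) = 2*p*(7 + p))
z = -3/59 ≈ -0.050847
y(l) = -3/59
y(K(-5)) - H(-58) = -3/59 - (-58)*(-58) = -3/59 - 1*3364 = -3/59 - 3364 = -198479/59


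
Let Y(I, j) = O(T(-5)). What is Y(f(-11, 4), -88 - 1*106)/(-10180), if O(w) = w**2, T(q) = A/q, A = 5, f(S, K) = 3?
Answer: -1/10180 ≈ -9.8232e-5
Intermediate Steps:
T(q) = 5/q
Y(I, j) = 1 (Y(I, j) = (5/(-5))**2 = (5*(-1/5))**2 = (-1)**2 = 1)
Y(f(-11, 4), -88 - 1*106)/(-10180) = 1/(-10180) = 1*(-1/10180) = -1/10180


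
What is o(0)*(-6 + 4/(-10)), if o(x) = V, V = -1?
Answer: 32/5 ≈ 6.4000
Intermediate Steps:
o(x) = -1
o(0)*(-6 + 4/(-10)) = -(-6 + 4/(-10)) = -(-6 + 4*(-1/10)) = -(-6 - 2/5) = -1*(-32/5) = 32/5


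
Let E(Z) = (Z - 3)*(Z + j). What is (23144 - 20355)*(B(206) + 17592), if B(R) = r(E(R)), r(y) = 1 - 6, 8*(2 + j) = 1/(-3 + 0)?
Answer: 49050143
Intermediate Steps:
j = -49/24 (j = -2 + 1/(8*(-3 + 0)) = -2 + (⅛)/(-3) = -2 + (⅛)*(-⅓) = -2 - 1/24 = -49/24 ≈ -2.0417)
E(Z) = (-3 + Z)*(-49/24 + Z) (E(Z) = (Z - 3)*(Z - 49/24) = (-3 + Z)*(-49/24 + Z))
r(y) = -5
B(R) = -5
(23144 - 20355)*(B(206) + 17592) = (23144 - 20355)*(-5 + 17592) = 2789*17587 = 49050143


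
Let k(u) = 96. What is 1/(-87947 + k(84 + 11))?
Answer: -1/87851 ≈ -1.1383e-5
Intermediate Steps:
1/(-87947 + k(84 + 11)) = 1/(-87947 + 96) = 1/(-87851) = -1/87851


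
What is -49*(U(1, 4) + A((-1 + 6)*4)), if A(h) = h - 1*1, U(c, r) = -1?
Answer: -882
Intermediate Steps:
A(h) = -1 + h (A(h) = h - 1 = -1 + h)
-49*(U(1, 4) + A((-1 + 6)*4)) = -49*(-1 + (-1 + (-1 + 6)*4)) = -49*(-1 + (-1 + 5*4)) = -49*(-1 + (-1 + 20)) = -49*(-1 + 19) = -49*18 = -882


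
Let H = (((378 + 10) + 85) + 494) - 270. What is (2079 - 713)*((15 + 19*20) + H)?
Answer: 1491672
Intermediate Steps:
H = 697 (H = ((388 + 85) + 494) - 270 = (473 + 494) - 270 = 967 - 270 = 697)
(2079 - 713)*((15 + 19*20) + H) = (2079 - 713)*((15 + 19*20) + 697) = 1366*((15 + 380) + 697) = 1366*(395 + 697) = 1366*1092 = 1491672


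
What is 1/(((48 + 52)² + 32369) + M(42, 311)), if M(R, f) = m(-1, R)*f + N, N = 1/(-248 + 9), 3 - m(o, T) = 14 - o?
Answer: 239/9234242 ≈ 2.5882e-5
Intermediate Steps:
m(o, T) = -11 + o (m(o, T) = 3 - (14 - o) = 3 + (-14 + o) = -11 + o)
N = -1/239 (N = 1/(-239) = -1/239 ≈ -0.0041841)
M(R, f) = -1/239 - 12*f (M(R, f) = (-11 - 1)*f - 1/239 = -12*f - 1/239 = -1/239 - 12*f)
1/(((48 + 52)² + 32369) + M(42, 311)) = 1/(((48 + 52)² + 32369) + (-1/239 - 12*311)) = 1/((100² + 32369) + (-1/239 - 3732)) = 1/((10000 + 32369) - 891949/239) = 1/(42369 - 891949/239) = 1/(9234242/239) = 239/9234242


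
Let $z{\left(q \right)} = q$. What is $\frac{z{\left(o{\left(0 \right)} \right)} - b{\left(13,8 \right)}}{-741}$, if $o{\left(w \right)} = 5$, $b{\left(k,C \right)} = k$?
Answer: $\frac{8}{741} \approx 0.010796$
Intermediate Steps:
$\frac{z{\left(o{\left(0 \right)} \right)} - b{\left(13,8 \right)}}{-741} = \frac{5 - 13}{-741} = \left(5 - 13\right) \left(- \frac{1}{741}\right) = \left(-8\right) \left(- \frac{1}{741}\right) = \frac{8}{741}$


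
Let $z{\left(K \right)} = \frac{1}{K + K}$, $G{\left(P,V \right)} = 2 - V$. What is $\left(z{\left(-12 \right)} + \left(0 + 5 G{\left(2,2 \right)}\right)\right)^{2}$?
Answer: $\frac{1}{576} \approx 0.0017361$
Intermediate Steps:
$z{\left(K \right)} = \frac{1}{2 K}$
$\left(z{\left(-12 \right)} + \left(0 + 5 G{\left(2,2 \right)}\right)\right)^{2} = \left(\frac{1}{2 \left(-12\right)} + \left(0 + 5 \left(2 - 2\right)\right)\right)^{2} = \left(\frac{1}{2} \left(- \frac{1}{12}\right) + \left(0 + 5 \left(2 - 2\right)\right)\right)^{2} = \left(- \frac{1}{24} + \left(0 + 5 \cdot 0\right)\right)^{2} = \left(- \frac{1}{24} + \left(0 + 0\right)\right)^{2} = \left(- \frac{1}{24} + 0\right)^{2} = \left(- \frac{1}{24}\right)^{2} = \frac{1}{576}$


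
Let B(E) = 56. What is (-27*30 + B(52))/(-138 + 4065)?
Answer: -754/3927 ≈ -0.19200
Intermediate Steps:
(-27*30 + B(52))/(-138 + 4065) = (-27*30 + 56)/(-138 + 4065) = (-810 + 56)/3927 = -754*1/3927 = -754/3927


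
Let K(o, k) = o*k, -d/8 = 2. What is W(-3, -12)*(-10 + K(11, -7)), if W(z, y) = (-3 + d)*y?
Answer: -19836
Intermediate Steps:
d = -16 (d = -8*2 = -16)
W(z, y) = -19*y (W(z, y) = (-3 - 16)*y = -19*y)
K(o, k) = k*o
W(-3, -12)*(-10 + K(11, -7)) = (-19*(-12))*(-10 - 7*11) = 228*(-10 - 77) = 228*(-87) = -19836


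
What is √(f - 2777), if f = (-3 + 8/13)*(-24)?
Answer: I*√459641/13 ≈ 52.151*I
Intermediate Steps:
f = 744/13 (f = (-3 + 8*(1/13))*(-24) = (-3 + 8/13)*(-24) = -31/13*(-24) = 744/13 ≈ 57.231)
√(f - 2777) = √(744/13 - 2777) = √(-35357/13) = I*√459641/13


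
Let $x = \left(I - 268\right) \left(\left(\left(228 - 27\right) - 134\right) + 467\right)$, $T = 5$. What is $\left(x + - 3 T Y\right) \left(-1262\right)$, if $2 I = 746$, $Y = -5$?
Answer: $-70854990$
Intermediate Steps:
$I = 373$ ($I = \frac{1}{2} \cdot 746 = 373$)
$x = 56070$ ($x = \left(373 - 268\right) \left(\left(\left(228 - 27\right) - 134\right) + 467\right) = 105 \left(\left(201 - 134\right) + 467\right) = 105 \left(67 + 467\right) = 105 \cdot 534 = 56070$)
$\left(x + - 3 T Y\right) \left(-1262\right) = \left(56070 + \left(-3\right) 5 \left(-5\right)\right) \left(-1262\right) = \left(56070 - -75\right) \left(-1262\right) = \left(56070 + 75\right) \left(-1262\right) = 56145 \left(-1262\right) = -70854990$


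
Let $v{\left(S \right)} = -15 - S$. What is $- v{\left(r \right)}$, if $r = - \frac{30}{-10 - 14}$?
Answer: $\frac{65}{4} \approx 16.25$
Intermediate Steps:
$r = \frac{5}{4}$ ($r = - \frac{30}{-24} = \left(-30\right) \left(- \frac{1}{24}\right) = \frac{5}{4} \approx 1.25$)
$- v{\left(r \right)} = - (-15 - \frac{5}{4}) = \left(-1\right) \left(- \frac{65}{4}\right) = \frac{65}{4}$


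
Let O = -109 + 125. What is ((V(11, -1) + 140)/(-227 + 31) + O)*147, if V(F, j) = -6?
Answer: 4503/2 ≈ 2251.5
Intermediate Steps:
O = 16
((V(11, -1) + 140)/(-227 + 31) + O)*147 = ((-6 + 140)/(-227 + 31) + 16)*147 = (134/(-196) + 16)*147 = (134*(-1/196) + 16)*147 = (-67/98 + 16)*147 = (1501/98)*147 = 4503/2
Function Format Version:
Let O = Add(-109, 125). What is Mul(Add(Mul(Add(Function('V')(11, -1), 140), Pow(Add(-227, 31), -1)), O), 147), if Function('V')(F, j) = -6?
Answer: Rational(4503, 2) ≈ 2251.5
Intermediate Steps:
O = 16
Mul(Add(Mul(Add(Function('V')(11, -1), 140), Pow(Add(-227, 31), -1)), O), 147) = Mul(Add(Mul(Add(-6, 140), Pow(Add(-227, 31), -1)), 16), 147) = Mul(Add(Mul(134, Pow(-196, -1)), 16), 147) = Mul(Add(Mul(134, Rational(-1, 196)), 16), 147) = Mul(Add(Rational(-67, 98), 16), 147) = Mul(Rational(1501, 98), 147) = Rational(4503, 2)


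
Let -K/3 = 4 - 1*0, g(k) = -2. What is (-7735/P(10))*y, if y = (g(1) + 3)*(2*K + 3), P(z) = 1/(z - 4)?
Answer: 974610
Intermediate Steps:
K = -12 (K = -3*(4 - 1*0) = -3*(4 + 0) = -3*4 = -12)
P(z) = 1/(-4 + z)
y = -21 (y = (-2 + 3)*(2*(-12) + 3) = 1*(-24 + 3) = 1*(-21) = -21)
(-7735/P(10))*y = -7735/(1/(-4 + 10))*(-21) = -7735/(1/6)*(-21) = -7735/⅙*(-21) = -7735*6*(-21) = -91*510*(-21) = -46410*(-21) = 974610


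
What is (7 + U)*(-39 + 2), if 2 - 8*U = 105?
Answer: 1739/8 ≈ 217.38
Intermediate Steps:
U = -103/8 (U = 1/4 - 1/8*105 = 1/4 - 105/8 = -103/8 ≈ -12.875)
(7 + U)*(-39 + 2) = (7 - 103/8)*(-39 + 2) = -47/8*(-37) = 1739/8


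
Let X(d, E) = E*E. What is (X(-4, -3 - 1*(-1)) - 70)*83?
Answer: -5478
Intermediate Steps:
X(d, E) = E²
(X(-4, -3 - 1*(-1)) - 70)*83 = ((-3 - 1*(-1))² - 70)*83 = ((-3 + 1)² - 70)*83 = ((-2)² - 70)*83 = (4 - 70)*83 = -66*83 = -5478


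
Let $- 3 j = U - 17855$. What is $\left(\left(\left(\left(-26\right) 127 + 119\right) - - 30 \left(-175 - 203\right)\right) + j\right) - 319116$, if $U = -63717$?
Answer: $- \frac{919345}{3} \approx -3.0645 \cdot 10^{5}$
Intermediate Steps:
$j = \frac{81572}{3}$ ($j = - \frac{-63717 - 17855}{3} = \left(- \frac{1}{3}\right) \left(-81572\right) = \frac{81572}{3} \approx 27191.0$)
$\left(\left(\left(\left(-26\right) 127 + 119\right) - - 30 \left(-175 - 203\right)\right) + j\right) - 319116 = \left(\left(\left(\left(-26\right) 127 + 119\right) - - 30 \left(-175 - 203\right)\right) + \frac{81572}{3}\right) - 319116 = \left(\left(\left(-3302 + 119\right) - \left(-30\right) \left(-378\right)\right) + \frac{81572}{3}\right) - 319116 = \left(\left(-3183 - 11340\right) + \frac{81572}{3}\right) - 319116 = \left(-14523 + \frac{81572}{3}\right) - 319116 = \frac{38003}{3} - 319116 = - \frac{919345}{3}$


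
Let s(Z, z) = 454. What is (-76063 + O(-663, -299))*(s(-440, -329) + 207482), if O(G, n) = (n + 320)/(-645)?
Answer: -3400492188672/215 ≈ -1.5816e+10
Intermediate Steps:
O(G, n) = -64/129 - n/645 (O(G, n) = (320 + n)*(-1/645) = -64/129 - n/645)
(-76063 + O(-663, -299))*(s(-440, -329) + 207482) = (-76063 + (-64/129 - 1/645*(-299)))*(454 + 207482) = (-76063 + (-64/129 + 299/645))*207936 = (-76063 - 7/215)*207936 = -16353552/215*207936 = -3400492188672/215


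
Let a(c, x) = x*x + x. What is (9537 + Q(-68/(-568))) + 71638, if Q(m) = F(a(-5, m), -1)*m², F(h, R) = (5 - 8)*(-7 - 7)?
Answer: 818412419/10082 ≈ 81176.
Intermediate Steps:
a(c, x) = x + x² (a(c, x) = x² + x = x + x²)
F(h, R) = 42 (F(h, R) = -3*(-14) = 42)
Q(m) = 42*m²
(9537 + Q(-68/(-568))) + 71638 = (9537 + 42*(-68/(-568))²) + 71638 = (9537 + 42*(-68*(-1/568))²) + 71638 = (9537 + 42*(17/142)²) + 71638 = (9537 + 42*(289/20164)) + 71638 = (9537 + 6069/10082) + 71638 = 96158103/10082 + 71638 = 818412419/10082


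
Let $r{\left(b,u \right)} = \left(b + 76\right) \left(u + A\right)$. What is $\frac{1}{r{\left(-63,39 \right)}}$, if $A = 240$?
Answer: $\frac{1}{3627} \approx 0.00027571$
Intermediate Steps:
$r{\left(b,u \right)} = \left(76 + b\right) \left(240 + u\right)$ ($r{\left(b,u \right)} = \left(b + 76\right) \left(u + 240\right) = \left(76 + b\right) \left(240 + u\right)$)
$\frac{1}{r{\left(-63,39 \right)}} = \frac{1}{18240 + 76 \cdot 39 + 240 \left(-63\right) - 2457} = \frac{1}{18240 + 2964 - 15120 - 2457} = \frac{1}{3627}$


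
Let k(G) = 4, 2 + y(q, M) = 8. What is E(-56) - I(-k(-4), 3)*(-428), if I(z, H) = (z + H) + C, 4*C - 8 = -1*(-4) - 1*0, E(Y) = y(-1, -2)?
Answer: 862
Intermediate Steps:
y(q, M) = 6 (y(q, M) = -2 + 8 = 6)
E(Y) = 6
C = 3 (C = 2 + (-1*(-4) - 1*0)/4 = 2 + (4 + 0)/4 = 2 + (¼)*4 = 2 + 1 = 3)
I(z, H) = 3 + H + z (I(z, H) = (z + H) + 3 = (H + z) + 3 = 3 + H + z)
E(-56) - I(-k(-4), 3)*(-428) = 6 - (3 + 3 - 1*4)*(-428) = 6 - (3 + 3 - 4)*(-428) = 6 - 2*(-428) = 6 - 1*(-856) = 6 + 856 = 862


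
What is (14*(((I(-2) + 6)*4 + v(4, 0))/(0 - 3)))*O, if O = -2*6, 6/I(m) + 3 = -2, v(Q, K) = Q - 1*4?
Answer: 5376/5 ≈ 1075.2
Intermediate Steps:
v(Q, K) = -4 + Q (v(Q, K) = Q - 4 = -4 + Q)
I(m) = -6/5 (I(m) = 6/(-3 - 2) = 6/(-5) = 6*(-1/5) = -6/5)
O = -12
(14*(((I(-2) + 6)*4 + v(4, 0))/(0 - 3)))*O = (14*(((-6/5 + 6)*4 + (-4 + 4))/(0 - 3)))*(-12) = (14*(((24/5)*4 + 0)/(-3)))*(-12) = (14*((96/5 + 0)*(-1/3)))*(-12) = (14*((96/5)*(-1/3)))*(-12) = (14*(-32/5))*(-12) = -448/5*(-12) = 5376/5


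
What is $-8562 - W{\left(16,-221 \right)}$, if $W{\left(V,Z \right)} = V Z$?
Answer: $-5026$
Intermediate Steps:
$-8562 - W{\left(16,-221 \right)} = -8562 - 16 \left(-221\right) = -8562 - -3536 = -8562 + 3536 = -5026$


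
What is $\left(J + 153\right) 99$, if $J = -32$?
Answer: $11979$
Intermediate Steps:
$\left(J + 153\right) 99 = \left(-32 + 153\right) 99 = 121 \cdot 99 = 11979$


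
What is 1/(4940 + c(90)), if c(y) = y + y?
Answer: 1/5120 ≈ 0.00019531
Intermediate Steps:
c(y) = 2*y
1/(4940 + c(90)) = 1/(4940 + 2*90) = 1/(4940 + 180) = 1/5120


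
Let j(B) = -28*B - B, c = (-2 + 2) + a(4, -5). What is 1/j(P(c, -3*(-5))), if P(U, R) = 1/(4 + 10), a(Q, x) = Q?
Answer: -14/29 ≈ -0.48276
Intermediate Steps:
c = 4 (c = (-2 + 2) + 4 = 0 + 4 = 4)
P(U, R) = 1/14
j(B) = -29*B
1/j(P(c, -3*(-5))) = 1/(-29*1/14) = 1/(-29/14) = -14/29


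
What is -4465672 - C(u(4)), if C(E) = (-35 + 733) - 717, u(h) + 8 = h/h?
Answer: -4465653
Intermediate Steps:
u(h) = -7 (u(h) = -8 + h/h = -8 + 1 = -7)
C(E) = -19 (C(E) = 698 - 717 = -19)
-4465672 - C(u(4)) = -4465672 - 1*(-19) = -4465672 + 19 = -4465653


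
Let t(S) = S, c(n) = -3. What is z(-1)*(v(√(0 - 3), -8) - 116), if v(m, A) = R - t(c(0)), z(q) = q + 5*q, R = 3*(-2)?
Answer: 714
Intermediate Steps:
R = -6
z(q) = 6*q
v(m, A) = -3 (v(m, A) = -6 - 1*(-3) = -6 + 3 = -3)
z(-1)*(v(√(0 - 3), -8) - 116) = (6*(-1))*(-3 - 116) = -6*(-119) = 714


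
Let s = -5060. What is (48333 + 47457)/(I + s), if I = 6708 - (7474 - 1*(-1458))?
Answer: -15965/1214 ≈ -13.151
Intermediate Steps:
I = -2224 (I = 6708 - (7474 + 1458) = 6708 - 1*8932 = 6708 - 8932 = -2224)
(48333 + 47457)/(I + s) = (48333 + 47457)/(-2224 - 5060) = 95790/(-7284) = 95790*(-1/7284) = -15965/1214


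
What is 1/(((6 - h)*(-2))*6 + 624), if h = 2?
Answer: 1/576 ≈ 0.0017361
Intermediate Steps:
1/(((6 - h)*(-2))*6 + 624) = 1/(((6 - 1*2)*(-2))*6 + 624) = 1/(((6 - 2)*(-2))*6 + 624) = 1/((4*(-2))*6 + 624) = 1/(-8*6 + 624) = 1/(-48 + 624) = 1/576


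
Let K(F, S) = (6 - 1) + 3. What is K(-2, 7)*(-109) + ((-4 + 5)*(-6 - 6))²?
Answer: -728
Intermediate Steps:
K(F, S) = 8 (K(F, S) = 5 + 3 = 8)
K(-2, 7)*(-109) + ((-4 + 5)*(-6 - 6))² = 8*(-109) + ((-4 + 5)*(-6 - 6))² = -872 + (1*(-12))² = -872 + (-12)² = -872 + 144 = -728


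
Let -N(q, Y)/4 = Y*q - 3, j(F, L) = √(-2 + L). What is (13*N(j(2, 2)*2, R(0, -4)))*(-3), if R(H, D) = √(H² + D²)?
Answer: -468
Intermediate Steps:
R(H, D) = √(D² + H²)
N(q, Y) = 12 - 4*Y*q (N(q, Y) = -4*(Y*q - 3) = -4*(-3 + Y*q) = 12 - 4*Y*q)
(13*N(j(2, 2)*2, R(0, -4)))*(-3) = (13*(12 - 4*√((-4)² + 0²)*√(-2 + 2)*2))*(-3) = (13*(12 - 4*√(16 + 0)*√0*2))*(-3) = (13*(12 - 4*√16*0*2))*(-3) = (13*(12 - 4*4*0))*(-3) = (13*(12 + 0))*(-3) = (13*12)*(-3) = 156*(-3) = -468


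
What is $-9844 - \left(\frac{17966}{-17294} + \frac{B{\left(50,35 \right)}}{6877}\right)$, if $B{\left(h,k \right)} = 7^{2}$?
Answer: $- \frac{585316232248}{59465419} \approx -9843.0$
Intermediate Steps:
$B{\left(h,k \right)} = 49$
$-9844 - \left(\frac{17966}{-17294} + \frac{B{\left(50,35 \right)}}{6877}\right) = -9844 - \left(\frac{17966}{-17294} + \frac{49}{6877}\right) = -9844 - \left(17966 \left(- \frac{1}{17294}\right) + 49 \cdot \frac{1}{6877}\right) = -9844 - \left(- \frac{8983}{8647} + \frac{49}{6877}\right) = -9844 - - \frac{61352388}{59465419} = -9844 + \frac{61352388}{59465419} = - \frac{585316232248}{59465419}$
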